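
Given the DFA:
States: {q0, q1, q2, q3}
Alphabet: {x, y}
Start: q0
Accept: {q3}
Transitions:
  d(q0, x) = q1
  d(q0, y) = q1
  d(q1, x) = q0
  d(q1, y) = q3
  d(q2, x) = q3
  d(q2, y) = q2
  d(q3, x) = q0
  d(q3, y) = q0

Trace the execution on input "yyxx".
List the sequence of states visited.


Input: yyxx
d(q0, y) = q1
d(q1, y) = q3
d(q3, x) = q0
d(q0, x) = q1


q0 -> q1 -> q3 -> q0 -> q1


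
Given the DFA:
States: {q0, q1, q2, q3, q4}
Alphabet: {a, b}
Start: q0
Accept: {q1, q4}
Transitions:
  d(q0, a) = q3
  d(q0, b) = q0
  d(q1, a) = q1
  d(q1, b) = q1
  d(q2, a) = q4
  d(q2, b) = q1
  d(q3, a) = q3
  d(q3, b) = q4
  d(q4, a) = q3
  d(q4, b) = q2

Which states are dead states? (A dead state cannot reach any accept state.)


Forward reachability from each state:
  q0 -> reaches accept state q1 (live)
  q1 -> reaches accept state q1 (live)
  q2 -> reaches accept state q1 (live)
  q3 -> reaches accept state q1 (live)
  q4 -> reaches accept state q1 (live)

None (all states can reach an accept state)


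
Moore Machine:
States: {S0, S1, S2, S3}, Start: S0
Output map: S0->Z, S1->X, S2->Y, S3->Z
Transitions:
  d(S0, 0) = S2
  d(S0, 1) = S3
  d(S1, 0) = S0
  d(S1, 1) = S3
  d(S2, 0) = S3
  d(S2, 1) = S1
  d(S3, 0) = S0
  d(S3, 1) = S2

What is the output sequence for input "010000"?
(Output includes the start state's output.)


Start: S0 (output Z)
  --0--> S2 (output Y)
  --1--> S1 (output X)
  --0--> S0 (output Z)
  --0--> S2 (output Y)
  --0--> S3 (output Z)
  --0--> S0 (output Z)

"ZYXZYZZ"


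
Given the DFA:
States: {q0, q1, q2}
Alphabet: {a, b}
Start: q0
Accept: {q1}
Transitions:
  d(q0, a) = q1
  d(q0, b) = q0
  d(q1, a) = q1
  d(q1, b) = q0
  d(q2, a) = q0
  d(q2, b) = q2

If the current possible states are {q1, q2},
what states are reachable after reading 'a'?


Apply transition on 'a' from each current state:
  d(q1, a) = q1
  d(q2, a) = q0

{q0, q1}


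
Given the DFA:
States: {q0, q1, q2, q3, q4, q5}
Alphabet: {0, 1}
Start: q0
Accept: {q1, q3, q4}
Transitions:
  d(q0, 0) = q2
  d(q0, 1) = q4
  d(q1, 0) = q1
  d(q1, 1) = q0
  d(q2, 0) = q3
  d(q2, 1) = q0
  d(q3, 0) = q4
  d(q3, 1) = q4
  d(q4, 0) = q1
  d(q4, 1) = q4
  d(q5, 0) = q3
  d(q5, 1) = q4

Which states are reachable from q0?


BFS from q0:
  layer 0: {q0}
  layer 1: {q2, q4}
  layer 2: {q1, q3}

{q0, q1, q2, q3, q4}


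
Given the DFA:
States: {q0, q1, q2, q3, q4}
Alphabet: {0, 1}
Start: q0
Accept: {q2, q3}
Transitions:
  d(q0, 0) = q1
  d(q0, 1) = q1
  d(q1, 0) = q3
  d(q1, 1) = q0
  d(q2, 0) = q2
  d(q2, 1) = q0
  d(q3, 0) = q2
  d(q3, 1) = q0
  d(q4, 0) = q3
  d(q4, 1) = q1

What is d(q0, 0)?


Looking up transition d(q0, 0)

q1


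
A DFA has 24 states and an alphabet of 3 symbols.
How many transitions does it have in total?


Each state has exactly one transition per symbol.
24 * 3 = 72

72


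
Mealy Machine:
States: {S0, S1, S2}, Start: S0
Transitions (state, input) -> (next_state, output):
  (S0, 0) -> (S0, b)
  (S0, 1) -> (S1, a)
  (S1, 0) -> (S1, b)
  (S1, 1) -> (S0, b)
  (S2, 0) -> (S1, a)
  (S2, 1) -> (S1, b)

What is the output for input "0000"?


Step-by-step:
  (S0, 0) -> (S0, b)
  (S0, 0) -> (S0, b)
  (S0, 0) -> (S0, b)
  (S0, 0) -> (S0, b)

"bbbb"


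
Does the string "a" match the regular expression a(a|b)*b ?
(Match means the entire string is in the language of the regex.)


|string| = 1; first = 'a'; last = 'a'

No, "a" does not match a(a|b)*b


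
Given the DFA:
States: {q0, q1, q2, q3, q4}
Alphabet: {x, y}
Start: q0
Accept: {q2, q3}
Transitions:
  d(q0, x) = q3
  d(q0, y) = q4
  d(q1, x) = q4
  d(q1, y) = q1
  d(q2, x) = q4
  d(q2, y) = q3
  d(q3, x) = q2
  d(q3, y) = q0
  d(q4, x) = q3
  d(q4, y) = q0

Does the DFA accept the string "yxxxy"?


Trace: q0 -> q4 -> q3 -> q2 -> q4 -> q0
Final state: q0
Accept states: {q2, q3}

No, rejected (final state q0 is not an accept state)


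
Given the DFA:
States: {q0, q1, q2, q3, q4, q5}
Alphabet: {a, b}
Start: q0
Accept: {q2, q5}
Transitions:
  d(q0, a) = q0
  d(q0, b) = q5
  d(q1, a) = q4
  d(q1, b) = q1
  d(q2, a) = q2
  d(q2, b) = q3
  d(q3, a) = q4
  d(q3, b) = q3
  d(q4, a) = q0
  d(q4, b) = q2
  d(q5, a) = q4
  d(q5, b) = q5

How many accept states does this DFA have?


Accept states listed: {q2, q5}
Counting: q2(1) q5(2)

2


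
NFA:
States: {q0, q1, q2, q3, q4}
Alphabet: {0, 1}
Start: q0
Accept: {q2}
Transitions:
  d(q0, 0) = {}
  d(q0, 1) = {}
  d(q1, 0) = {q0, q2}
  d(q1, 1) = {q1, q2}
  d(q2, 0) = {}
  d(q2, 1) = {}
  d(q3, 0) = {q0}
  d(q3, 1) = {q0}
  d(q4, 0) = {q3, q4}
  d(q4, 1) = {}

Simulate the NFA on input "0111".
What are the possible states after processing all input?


Start: {q0}
  --0--> {}
  --1--> {}
  --1--> {}
  --1--> {}

{} (empty set, no valid transitions)


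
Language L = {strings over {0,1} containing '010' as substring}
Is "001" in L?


'010' does not occur

No, "001" is not in L


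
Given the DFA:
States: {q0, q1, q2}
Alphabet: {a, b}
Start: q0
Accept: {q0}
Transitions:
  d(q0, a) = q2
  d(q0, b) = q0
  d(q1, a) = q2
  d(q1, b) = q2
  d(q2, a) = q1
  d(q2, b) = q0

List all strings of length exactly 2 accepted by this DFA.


All strings of length 2: 4 total
Accepted: 2

"ab", "bb"


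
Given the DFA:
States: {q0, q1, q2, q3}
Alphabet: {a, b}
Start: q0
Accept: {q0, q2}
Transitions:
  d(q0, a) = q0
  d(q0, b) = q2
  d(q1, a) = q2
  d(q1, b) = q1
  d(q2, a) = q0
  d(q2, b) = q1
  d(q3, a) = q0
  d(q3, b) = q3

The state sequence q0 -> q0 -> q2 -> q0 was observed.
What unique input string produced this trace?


Trace back each transition to find the symbol:
  q0 --[a]--> q0
  q0 --[b]--> q2
  q2 --[a]--> q0

"aba"


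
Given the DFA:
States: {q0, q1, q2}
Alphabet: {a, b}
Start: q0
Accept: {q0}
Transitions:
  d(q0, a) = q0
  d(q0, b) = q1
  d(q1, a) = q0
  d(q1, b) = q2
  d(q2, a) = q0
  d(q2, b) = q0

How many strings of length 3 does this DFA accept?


Enumerating all length-3 strings:
  "aaa" -> q0 [accept]
  "aab" -> q1 [reject]
  "aba" -> q0 [accept]
  "abb" -> q2 [reject]
  "baa" -> q0 [accept]
  "bab" -> q1 [reject]
  "bba" -> q0 [accept]
  "bbb" -> q0 [accept]

5 out of 8


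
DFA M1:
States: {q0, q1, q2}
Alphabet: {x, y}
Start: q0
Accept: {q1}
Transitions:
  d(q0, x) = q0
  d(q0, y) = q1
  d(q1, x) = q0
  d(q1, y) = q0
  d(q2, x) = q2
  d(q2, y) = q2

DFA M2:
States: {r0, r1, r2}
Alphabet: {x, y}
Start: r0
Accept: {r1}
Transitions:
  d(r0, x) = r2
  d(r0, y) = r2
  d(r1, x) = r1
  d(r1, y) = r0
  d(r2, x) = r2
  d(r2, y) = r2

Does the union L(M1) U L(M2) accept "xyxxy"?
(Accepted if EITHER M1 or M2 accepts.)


M1: final=q1 accepted=True
M2: final=r2 accepted=False

Yes, union accepts


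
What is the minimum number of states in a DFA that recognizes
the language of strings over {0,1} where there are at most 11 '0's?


States: count = 0, 1, ..., 11 (all accepting; 12 states), plus a dead state for count > 11.
Total: 12 + 1 = 13.

13


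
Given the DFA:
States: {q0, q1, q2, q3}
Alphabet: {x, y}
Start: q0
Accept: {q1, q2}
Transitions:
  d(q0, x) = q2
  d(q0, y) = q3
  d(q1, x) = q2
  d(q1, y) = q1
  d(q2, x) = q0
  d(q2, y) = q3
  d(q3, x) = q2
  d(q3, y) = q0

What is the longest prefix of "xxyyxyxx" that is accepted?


Run the DFA, marking each prefix where the state is accepting:
  "" -> q0 [reject]
  "x" -> q2 [accept]
  "xx" -> q0 [reject]
  "xxy" -> q3 [reject]
  "xxyy" -> q0 [reject]
  "xxyyx" -> q2 [accept]
  "xxyyxy" -> q3 [reject]
  "xxyyxyx" -> q2 [accept]
  "xxyyxyxx" -> q0 [reject]

"xxyyxyx"


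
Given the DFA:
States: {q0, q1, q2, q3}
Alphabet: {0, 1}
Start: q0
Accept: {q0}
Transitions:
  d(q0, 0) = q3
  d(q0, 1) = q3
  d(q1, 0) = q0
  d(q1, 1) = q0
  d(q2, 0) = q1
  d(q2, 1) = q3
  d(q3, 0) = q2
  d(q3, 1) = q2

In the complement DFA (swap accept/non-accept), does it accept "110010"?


Trace: q0 -> q3 -> q2 -> q1 -> q0 -> q3 -> q2
Final: q2
Original accept: {q0}
Complement: q2 is not in original accept

Yes, complement accepts (original rejects)


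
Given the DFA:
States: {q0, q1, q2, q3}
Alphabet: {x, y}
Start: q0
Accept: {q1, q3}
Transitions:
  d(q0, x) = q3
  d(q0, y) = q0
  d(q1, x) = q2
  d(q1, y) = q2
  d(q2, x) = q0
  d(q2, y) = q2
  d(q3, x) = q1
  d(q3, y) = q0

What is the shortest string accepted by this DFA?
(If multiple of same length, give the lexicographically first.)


BFS by string length (lex-first path to each state shown):
  len 0: q0<-""
  len 1: q0<-"y", q3<-"x"
Found accept state at length 1.

"x"


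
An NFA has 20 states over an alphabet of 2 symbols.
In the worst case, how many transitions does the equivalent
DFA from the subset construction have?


Subset construction: one DFA state per subset of NFA states = 2^20 = 1048576 states.
Each DFA state has 2 outgoing transitions: 1048576 * 2 = 2097152

2097152


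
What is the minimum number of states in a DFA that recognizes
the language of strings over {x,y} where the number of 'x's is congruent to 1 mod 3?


States track (count of 'x') mod 3.
Need 3 states: one per remainder 0..2; accept = remainder 1.

3


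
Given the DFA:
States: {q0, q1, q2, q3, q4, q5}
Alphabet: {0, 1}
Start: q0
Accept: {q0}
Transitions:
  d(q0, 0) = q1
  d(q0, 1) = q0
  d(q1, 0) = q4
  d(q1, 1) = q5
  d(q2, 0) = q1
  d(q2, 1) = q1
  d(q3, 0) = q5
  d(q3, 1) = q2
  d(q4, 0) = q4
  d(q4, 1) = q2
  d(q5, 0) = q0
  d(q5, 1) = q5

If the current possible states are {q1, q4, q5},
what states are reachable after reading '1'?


Apply transition on '1' from each current state:
  d(q1, 1) = q5
  d(q4, 1) = q2
  d(q5, 1) = q5

{q2, q5}


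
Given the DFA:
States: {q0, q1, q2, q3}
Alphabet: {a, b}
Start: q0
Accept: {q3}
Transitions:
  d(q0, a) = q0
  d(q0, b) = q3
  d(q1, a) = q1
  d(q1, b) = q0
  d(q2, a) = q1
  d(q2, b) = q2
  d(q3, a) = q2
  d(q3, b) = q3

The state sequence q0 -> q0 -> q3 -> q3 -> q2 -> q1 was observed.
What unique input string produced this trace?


Trace back each transition to find the symbol:
  q0 --[a]--> q0
  q0 --[b]--> q3
  q3 --[b]--> q3
  q3 --[a]--> q2
  q2 --[a]--> q1

"abbaa"


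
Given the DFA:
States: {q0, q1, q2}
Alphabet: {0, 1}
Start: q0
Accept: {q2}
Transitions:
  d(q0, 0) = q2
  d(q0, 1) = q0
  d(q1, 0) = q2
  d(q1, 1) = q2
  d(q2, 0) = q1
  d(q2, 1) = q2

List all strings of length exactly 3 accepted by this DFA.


All strings of length 3: 8 total
Accepted: 5

"000", "001", "011", "101", "110"


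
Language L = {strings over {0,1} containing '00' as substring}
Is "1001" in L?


'00' occurs at index 1

Yes, "1001" is in L


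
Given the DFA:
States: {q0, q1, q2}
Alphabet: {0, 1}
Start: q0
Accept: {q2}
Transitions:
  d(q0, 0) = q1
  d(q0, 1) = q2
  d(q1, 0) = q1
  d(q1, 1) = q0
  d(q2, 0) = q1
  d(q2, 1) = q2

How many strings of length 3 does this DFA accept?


Enumerating all length-3 strings:
  "000" -> q1 [reject]
  "001" -> q0 [reject]
  "010" -> q1 [reject]
  "011" -> q2 [accept]
  "100" -> q1 [reject]
  "101" -> q0 [reject]
  "110" -> q1 [reject]
  "111" -> q2 [accept]

2 out of 8


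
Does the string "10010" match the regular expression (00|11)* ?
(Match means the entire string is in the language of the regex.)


|string| = 5; first = '1'; last = '0'

No, "10010" does not match (00|11)*


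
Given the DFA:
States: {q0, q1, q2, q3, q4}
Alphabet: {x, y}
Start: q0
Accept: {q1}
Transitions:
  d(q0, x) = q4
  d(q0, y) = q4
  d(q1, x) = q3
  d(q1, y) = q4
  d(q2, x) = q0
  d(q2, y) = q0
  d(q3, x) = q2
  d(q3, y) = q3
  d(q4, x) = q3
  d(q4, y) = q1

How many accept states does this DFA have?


Accept states listed: {q1}
Counting: q1(1)

1


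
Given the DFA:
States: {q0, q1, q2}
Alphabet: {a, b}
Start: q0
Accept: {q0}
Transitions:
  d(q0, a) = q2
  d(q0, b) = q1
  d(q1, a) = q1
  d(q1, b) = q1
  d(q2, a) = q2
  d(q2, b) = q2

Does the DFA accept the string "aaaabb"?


Trace: q0 -> q2 -> q2 -> q2 -> q2 -> q2 -> q2
Final state: q2
Accept states: {q0}

No, rejected (final state q2 is not an accept state)


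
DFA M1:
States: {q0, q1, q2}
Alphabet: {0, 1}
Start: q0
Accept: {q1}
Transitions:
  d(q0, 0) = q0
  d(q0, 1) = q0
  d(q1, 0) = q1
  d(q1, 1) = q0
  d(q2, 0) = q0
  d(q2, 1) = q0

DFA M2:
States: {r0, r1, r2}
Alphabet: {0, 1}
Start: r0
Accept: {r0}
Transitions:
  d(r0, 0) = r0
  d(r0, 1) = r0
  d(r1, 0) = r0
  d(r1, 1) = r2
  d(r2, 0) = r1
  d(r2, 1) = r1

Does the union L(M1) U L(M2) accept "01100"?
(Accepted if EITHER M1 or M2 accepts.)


M1: final=q0 accepted=False
M2: final=r0 accepted=True

Yes, union accepts


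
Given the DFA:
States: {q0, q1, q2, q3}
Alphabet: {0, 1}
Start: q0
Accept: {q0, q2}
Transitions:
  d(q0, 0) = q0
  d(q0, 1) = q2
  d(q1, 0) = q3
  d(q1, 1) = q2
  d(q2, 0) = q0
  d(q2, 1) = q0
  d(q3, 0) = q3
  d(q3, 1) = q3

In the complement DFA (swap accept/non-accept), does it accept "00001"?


Trace: q0 -> q0 -> q0 -> q0 -> q0 -> q2
Final: q2
Original accept: {q0, q2}
Complement: q2 is in original accept

No, complement rejects (original accepts)


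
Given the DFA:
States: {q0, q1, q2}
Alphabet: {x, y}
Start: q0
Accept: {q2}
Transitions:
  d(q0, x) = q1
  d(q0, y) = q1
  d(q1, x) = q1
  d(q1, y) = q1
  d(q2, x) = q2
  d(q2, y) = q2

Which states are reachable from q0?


BFS from q0:
  layer 0: {q0}
  layer 1: {q1}

{q0, q1}


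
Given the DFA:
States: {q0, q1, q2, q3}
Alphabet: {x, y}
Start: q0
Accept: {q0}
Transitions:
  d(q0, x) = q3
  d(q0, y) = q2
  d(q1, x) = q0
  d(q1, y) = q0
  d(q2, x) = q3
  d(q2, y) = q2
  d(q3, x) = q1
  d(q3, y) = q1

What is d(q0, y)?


Looking up transition d(q0, y)

q2


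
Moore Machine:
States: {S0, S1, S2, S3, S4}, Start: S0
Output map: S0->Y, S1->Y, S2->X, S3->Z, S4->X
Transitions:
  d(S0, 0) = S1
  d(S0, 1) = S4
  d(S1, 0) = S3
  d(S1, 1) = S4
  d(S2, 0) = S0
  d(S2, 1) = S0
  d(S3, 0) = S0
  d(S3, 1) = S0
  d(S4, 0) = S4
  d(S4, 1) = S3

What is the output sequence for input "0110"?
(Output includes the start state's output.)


Start: S0 (output Y)
  --0--> S1 (output Y)
  --1--> S4 (output X)
  --1--> S3 (output Z)
  --0--> S0 (output Y)

"YYXZY"


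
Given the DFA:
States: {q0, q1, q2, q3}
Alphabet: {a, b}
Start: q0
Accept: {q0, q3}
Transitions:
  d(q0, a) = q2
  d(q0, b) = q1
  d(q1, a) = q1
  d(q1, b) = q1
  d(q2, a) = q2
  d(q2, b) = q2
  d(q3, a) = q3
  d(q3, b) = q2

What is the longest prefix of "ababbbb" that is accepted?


Run the DFA, marking each prefix where the state is accepting:
  "" -> q0 [accept]
  "a" -> q2 [reject]
  "ab" -> q2 [reject]
  "aba" -> q2 [reject]
  "abab" -> q2 [reject]
  "ababb" -> q2 [reject]
  "ababbb" -> q2 [reject]
  "ababbbb" -> q2 [reject]

""


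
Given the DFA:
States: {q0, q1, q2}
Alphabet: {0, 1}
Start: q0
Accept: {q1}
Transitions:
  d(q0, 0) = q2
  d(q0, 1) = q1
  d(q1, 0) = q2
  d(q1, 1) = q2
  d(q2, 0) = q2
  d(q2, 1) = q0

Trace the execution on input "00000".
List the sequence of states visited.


Input: 00000
d(q0, 0) = q2
d(q2, 0) = q2
d(q2, 0) = q2
d(q2, 0) = q2
d(q2, 0) = q2


q0 -> q2 -> q2 -> q2 -> q2 -> q2


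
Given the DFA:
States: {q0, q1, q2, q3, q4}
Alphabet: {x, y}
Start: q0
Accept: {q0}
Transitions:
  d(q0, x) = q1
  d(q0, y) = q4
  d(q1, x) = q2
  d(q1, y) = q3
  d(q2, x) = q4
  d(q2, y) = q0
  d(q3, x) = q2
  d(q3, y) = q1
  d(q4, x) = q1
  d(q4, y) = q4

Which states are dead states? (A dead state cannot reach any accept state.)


Forward reachability from each state:
  q0 -> reaches accept state q0 (live)
  q1 -> reaches accept state q0 (live)
  q2 -> reaches accept state q0 (live)
  q3 -> reaches accept state q0 (live)
  q4 -> reaches accept state q0 (live)

None (all states can reach an accept state)


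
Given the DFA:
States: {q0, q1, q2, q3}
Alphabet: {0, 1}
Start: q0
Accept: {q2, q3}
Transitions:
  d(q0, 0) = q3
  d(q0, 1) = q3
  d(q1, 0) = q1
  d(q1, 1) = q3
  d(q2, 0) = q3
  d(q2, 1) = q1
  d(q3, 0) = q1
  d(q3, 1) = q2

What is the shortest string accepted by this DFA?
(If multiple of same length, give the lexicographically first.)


BFS by string length (lex-first path to each state shown):
  len 0: q0<-""
  len 1: q3<-"0"
Found accept state at length 1.

"0"


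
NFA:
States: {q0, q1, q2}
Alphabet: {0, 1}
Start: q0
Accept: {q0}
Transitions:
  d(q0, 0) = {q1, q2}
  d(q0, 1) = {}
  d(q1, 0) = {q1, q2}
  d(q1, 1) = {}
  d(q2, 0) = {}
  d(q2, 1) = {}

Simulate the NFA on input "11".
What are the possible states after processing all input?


Start: {q0}
  --1--> {}
  --1--> {}

{} (empty set, no valid transitions)


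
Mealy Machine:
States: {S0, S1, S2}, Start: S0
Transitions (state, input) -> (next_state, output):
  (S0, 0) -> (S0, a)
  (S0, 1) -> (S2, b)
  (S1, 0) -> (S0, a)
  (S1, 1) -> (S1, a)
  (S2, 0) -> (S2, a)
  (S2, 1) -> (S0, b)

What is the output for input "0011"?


Step-by-step:
  (S0, 0) -> (S0, a)
  (S0, 0) -> (S0, a)
  (S0, 1) -> (S2, b)
  (S2, 1) -> (S0, b)

"aabb"


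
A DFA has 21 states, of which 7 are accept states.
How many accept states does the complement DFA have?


Complement swaps accept and non-accept states.
21 - 7 = 14

14


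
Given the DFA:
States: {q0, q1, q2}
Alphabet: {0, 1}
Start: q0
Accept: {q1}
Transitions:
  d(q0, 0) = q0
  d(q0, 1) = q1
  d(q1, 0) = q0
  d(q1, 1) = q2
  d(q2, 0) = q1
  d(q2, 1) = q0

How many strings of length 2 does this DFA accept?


Enumerating all length-2 strings:
  "00" -> q0 [reject]
  "01" -> q1 [accept]
  "10" -> q0 [reject]
  "11" -> q2 [reject]

1 out of 4


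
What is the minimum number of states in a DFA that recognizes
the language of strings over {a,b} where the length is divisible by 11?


States track (length) mod 11.
Need 11 states: one per remainder 0..10; accept = remainder 0.

11


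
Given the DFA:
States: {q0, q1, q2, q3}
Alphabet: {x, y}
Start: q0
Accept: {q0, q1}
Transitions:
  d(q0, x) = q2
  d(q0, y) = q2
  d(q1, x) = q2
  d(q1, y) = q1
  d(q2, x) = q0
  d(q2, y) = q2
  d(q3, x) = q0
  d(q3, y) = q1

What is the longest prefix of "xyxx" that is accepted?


Run the DFA, marking each prefix where the state is accepting:
  "" -> q0 [accept]
  "x" -> q2 [reject]
  "xy" -> q2 [reject]
  "xyx" -> q0 [accept]
  "xyxx" -> q2 [reject]

"xyx"


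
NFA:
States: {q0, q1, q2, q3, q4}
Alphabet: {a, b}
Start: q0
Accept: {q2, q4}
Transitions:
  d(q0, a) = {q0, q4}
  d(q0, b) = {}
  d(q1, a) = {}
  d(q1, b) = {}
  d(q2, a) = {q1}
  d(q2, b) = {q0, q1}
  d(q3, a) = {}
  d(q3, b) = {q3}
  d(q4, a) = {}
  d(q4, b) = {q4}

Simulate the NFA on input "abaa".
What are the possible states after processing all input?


Start: {q0}
  --a--> {q0, q4}
  --b--> {q4}
  --a--> {}
  --a--> {}

{} (empty set, no valid transitions)


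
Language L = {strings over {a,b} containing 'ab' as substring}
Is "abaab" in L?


'ab' occurs at index 0

Yes, "abaab" is in L


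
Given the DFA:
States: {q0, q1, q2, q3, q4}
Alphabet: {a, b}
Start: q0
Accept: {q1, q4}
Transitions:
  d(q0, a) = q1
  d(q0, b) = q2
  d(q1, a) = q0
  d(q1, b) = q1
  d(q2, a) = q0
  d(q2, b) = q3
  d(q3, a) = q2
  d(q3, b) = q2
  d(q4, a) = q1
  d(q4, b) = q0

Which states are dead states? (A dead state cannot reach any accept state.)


Forward reachability from each state:
  q0 -> reaches accept state q1 (live)
  q1 -> reaches accept state q1 (live)
  q2 -> reaches accept state q1 (live)
  q3 -> reaches accept state q1 (live)
  q4 -> reaches accept state q1 (live)

None (all states can reach an accept state)


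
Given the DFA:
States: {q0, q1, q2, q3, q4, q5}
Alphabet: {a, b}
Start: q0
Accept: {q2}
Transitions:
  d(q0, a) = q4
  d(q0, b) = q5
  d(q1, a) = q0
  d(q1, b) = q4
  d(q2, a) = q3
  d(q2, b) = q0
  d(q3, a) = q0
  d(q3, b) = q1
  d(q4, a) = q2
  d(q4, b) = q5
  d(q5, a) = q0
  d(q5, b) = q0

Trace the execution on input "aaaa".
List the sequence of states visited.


Input: aaaa
d(q0, a) = q4
d(q4, a) = q2
d(q2, a) = q3
d(q3, a) = q0


q0 -> q4 -> q2 -> q3 -> q0


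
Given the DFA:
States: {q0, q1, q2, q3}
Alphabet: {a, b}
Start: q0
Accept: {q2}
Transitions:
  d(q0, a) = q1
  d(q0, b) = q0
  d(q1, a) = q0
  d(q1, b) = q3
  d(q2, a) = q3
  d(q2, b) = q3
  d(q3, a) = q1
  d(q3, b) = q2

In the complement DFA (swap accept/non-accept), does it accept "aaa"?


Trace: q0 -> q1 -> q0 -> q1
Final: q1
Original accept: {q2}
Complement: q1 is not in original accept

Yes, complement accepts (original rejects)


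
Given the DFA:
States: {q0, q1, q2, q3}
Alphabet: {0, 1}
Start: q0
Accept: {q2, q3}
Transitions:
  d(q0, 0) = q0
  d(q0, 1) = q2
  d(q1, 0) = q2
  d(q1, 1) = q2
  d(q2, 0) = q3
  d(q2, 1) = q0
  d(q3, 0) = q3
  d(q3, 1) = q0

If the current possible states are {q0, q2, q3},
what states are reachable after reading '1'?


Apply transition on '1' from each current state:
  d(q0, 1) = q2
  d(q2, 1) = q0
  d(q3, 1) = q0

{q0, q2}


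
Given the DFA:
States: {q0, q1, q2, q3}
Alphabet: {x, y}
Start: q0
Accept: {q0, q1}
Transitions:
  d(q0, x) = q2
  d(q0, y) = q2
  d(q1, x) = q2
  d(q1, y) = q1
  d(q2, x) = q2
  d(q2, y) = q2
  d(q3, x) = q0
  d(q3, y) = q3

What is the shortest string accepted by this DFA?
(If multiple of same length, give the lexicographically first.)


BFS by string length (lex-first path to each state shown):
  len 0: q0<-""
Found accept state at length 0.

"" (empty string)


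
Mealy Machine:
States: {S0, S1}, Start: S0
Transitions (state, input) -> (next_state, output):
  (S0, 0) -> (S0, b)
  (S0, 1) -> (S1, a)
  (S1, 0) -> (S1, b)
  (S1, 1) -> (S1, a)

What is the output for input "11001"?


Step-by-step:
  (S0, 1) -> (S1, a)
  (S1, 1) -> (S1, a)
  (S1, 0) -> (S1, b)
  (S1, 0) -> (S1, b)
  (S1, 1) -> (S1, a)

"aabba"


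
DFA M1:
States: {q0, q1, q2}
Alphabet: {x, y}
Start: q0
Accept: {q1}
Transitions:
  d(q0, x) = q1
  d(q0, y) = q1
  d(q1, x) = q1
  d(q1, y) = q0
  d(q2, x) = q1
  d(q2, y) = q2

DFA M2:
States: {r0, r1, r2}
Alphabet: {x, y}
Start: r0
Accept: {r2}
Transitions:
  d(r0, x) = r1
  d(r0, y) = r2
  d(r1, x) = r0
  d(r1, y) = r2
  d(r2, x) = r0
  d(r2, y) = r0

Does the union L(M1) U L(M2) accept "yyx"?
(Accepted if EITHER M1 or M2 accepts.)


M1: final=q1 accepted=True
M2: final=r1 accepted=False

Yes, union accepts


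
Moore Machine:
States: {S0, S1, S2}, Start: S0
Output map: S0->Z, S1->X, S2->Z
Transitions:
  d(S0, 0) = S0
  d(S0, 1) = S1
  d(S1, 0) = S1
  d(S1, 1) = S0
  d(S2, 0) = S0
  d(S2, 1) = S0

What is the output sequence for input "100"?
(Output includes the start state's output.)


Start: S0 (output Z)
  --1--> S1 (output X)
  --0--> S1 (output X)
  --0--> S1 (output X)

"ZXXX"


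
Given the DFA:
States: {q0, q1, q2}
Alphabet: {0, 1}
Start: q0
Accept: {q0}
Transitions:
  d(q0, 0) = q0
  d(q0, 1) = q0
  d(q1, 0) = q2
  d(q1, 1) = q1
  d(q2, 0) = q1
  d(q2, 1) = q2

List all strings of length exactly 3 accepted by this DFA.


All strings of length 3: 8 total
Accepted: 8

"000", "001", "010", "011", "100", "101", "110", "111"


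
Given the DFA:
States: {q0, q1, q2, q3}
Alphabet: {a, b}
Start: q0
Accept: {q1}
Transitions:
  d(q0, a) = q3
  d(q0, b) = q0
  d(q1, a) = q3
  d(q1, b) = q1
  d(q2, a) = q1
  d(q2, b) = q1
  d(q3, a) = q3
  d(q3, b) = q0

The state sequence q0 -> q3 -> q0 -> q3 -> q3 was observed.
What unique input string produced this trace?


Trace back each transition to find the symbol:
  q0 --[a]--> q3
  q3 --[b]--> q0
  q0 --[a]--> q3
  q3 --[a]--> q3

"abaa"


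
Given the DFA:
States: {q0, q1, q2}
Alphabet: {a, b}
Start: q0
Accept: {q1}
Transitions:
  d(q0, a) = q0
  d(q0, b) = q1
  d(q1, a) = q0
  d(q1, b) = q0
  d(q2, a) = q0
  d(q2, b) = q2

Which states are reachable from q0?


BFS from q0:
  layer 0: {q0}
  layer 1: {q1}

{q0, q1}


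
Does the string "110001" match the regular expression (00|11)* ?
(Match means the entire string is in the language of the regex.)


|string| = 6; first = '1'; last = '1'

No, "110001" does not match (00|11)*


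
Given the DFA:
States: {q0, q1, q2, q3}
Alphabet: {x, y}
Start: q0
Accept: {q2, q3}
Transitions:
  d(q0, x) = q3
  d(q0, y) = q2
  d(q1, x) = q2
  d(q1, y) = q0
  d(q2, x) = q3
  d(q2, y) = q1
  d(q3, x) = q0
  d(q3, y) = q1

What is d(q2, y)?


Looking up transition d(q2, y)

q1


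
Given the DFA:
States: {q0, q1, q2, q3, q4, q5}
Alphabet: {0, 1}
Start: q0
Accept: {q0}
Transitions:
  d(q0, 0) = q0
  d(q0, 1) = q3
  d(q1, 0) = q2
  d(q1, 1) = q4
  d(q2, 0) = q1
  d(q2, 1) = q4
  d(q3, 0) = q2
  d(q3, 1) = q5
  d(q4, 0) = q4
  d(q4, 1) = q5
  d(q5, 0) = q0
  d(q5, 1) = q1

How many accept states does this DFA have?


Accept states listed: {q0}
Counting: q0(1)

1


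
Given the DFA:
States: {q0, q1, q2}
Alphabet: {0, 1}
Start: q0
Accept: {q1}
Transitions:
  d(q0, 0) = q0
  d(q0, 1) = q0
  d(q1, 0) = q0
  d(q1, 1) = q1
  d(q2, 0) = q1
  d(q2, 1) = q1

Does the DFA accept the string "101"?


Trace: q0 -> q0 -> q0 -> q0
Final state: q0
Accept states: {q1}

No, rejected (final state q0 is not an accept state)


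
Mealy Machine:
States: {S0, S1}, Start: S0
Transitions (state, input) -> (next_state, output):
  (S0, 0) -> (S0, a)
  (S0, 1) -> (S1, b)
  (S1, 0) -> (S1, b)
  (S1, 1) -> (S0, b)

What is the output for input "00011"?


Step-by-step:
  (S0, 0) -> (S0, a)
  (S0, 0) -> (S0, a)
  (S0, 0) -> (S0, a)
  (S0, 1) -> (S1, b)
  (S1, 1) -> (S0, b)

"aaabb"


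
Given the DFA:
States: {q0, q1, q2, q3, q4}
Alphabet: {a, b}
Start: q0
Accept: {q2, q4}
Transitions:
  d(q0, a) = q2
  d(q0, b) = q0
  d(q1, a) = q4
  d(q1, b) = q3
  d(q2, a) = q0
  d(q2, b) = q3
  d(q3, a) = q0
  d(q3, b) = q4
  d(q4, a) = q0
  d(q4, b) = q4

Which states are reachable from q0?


BFS from q0:
  layer 0: {q0}
  layer 1: {q2}
  layer 2: {q3}
  layer 3: {q4}

{q0, q2, q3, q4}


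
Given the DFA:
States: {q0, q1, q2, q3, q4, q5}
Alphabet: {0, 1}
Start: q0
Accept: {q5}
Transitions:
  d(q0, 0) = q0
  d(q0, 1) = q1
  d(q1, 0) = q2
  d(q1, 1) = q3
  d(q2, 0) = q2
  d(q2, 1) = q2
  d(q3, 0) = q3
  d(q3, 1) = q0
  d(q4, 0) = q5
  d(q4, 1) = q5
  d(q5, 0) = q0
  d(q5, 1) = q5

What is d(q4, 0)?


Looking up transition d(q4, 0)

q5


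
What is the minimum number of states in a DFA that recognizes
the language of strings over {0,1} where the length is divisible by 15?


States track (length) mod 15.
Need 15 states: one per remainder 0..14; accept = remainder 0.

15


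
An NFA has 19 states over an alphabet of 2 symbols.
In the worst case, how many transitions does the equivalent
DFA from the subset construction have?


Subset construction: one DFA state per subset of NFA states = 2^19 = 524288 states.
Each DFA state has 2 outgoing transitions: 524288 * 2 = 1048576

1048576


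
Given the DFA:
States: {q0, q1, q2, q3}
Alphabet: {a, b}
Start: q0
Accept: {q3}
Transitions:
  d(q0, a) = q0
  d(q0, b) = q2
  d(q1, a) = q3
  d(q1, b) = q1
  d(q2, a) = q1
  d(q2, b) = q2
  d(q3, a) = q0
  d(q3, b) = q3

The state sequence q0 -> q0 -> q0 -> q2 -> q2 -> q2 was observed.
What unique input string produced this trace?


Trace back each transition to find the symbol:
  q0 --[a]--> q0
  q0 --[a]--> q0
  q0 --[b]--> q2
  q2 --[b]--> q2
  q2 --[b]--> q2

"aabbb"


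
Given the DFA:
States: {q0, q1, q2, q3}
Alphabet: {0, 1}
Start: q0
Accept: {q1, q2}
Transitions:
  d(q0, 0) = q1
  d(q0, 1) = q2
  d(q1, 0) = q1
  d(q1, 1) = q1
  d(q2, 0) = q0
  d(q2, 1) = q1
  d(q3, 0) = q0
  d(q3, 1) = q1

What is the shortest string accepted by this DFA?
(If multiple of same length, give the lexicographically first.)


BFS by string length (lex-first path to each state shown):
  len 0: q0<-""
  len 1: q1<-"0", q2<-"1"
Found accept state at length 1.

"0"


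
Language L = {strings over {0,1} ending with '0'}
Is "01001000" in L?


last symbol = '0'

Yes, "01001000" is in L


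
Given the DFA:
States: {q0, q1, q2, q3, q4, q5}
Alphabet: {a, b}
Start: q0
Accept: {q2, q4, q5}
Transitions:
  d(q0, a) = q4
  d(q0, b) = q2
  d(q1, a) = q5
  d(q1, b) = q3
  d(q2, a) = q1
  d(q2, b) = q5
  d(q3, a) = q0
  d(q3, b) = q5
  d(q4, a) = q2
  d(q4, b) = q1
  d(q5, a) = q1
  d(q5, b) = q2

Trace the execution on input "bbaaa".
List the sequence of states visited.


Input: bbaaa
d(q0, b) = q2
d(q2, b) = q5
d(q5, a) = q1
d(q1, a) = q5
d(q5, a) = q1


q0 -> q2 -> q5 -> q1 -> q5 -> q1


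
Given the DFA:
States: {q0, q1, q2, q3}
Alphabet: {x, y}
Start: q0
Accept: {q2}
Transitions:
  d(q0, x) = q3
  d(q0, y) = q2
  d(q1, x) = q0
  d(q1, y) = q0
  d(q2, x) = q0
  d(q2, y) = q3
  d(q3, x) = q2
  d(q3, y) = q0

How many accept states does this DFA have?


Accept states listed: {q2}
Counting: q2(1)

1


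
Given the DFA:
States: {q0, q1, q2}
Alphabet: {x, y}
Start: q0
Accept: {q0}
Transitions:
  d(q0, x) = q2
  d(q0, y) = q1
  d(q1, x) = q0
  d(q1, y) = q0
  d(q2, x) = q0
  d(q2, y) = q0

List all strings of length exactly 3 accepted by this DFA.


All strings of length 3: 8 total
Accepted: 0

None


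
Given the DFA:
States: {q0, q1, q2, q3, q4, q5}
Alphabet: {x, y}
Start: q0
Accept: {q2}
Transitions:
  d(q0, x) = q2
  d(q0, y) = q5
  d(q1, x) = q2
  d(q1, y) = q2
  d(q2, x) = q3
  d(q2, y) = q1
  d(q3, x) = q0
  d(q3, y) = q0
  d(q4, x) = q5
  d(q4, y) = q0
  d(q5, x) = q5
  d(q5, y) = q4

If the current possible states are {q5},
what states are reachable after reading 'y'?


Apply transition on 'y' from each current state:
  d(q5, y) = q4

{q4}


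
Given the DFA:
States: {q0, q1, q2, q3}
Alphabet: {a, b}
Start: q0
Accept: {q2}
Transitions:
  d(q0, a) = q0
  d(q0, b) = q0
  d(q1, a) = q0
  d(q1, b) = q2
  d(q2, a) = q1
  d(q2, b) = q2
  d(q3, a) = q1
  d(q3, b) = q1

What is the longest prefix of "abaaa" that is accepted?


Run the DFA, marking each prefix where the state is accepting:
  "" -> q0 [reject]
  "a" -> q0 [reject]
  "ab" -> q0 [reject]
  "aba" -> q0 [reject]
  "abaa" -> q0 [reject]
  "abaaa" -> q0 [reject]

No prefix is accepted


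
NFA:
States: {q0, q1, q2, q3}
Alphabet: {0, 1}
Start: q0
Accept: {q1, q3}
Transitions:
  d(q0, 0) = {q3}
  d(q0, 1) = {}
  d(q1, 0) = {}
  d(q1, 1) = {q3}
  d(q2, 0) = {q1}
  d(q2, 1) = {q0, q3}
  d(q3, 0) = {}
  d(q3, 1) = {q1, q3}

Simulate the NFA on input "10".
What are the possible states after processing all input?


Start: {q0}
  --1--> {}
  --0--> {}

{} (empty set, no valid transitions)


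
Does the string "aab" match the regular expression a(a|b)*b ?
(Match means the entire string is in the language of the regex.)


|string| = 3; first = 'a'; last = 'b'

Yes, "aab" matches a(a|b)*b


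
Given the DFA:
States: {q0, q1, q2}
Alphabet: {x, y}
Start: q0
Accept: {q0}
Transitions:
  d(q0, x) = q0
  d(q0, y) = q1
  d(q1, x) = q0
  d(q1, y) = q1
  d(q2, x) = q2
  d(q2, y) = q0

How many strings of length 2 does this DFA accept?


Enumerating all length-2 strings:
  "xx" -> q0 [accept]
  "xy" -> q1 [reject]
  "yx" -> q0 [accept]
  "yy" -> q1 [reject]

2 out of 4


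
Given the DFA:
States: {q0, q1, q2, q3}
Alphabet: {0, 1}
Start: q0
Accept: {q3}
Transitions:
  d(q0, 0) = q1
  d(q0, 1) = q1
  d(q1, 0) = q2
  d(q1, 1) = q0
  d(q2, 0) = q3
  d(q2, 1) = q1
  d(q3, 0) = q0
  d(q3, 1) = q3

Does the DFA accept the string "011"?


Trace: q0 -> q1 -> q0 -> q1
Final state: q1
Accept states: {q3}

No, rejected (final state q1 is not an accept state)


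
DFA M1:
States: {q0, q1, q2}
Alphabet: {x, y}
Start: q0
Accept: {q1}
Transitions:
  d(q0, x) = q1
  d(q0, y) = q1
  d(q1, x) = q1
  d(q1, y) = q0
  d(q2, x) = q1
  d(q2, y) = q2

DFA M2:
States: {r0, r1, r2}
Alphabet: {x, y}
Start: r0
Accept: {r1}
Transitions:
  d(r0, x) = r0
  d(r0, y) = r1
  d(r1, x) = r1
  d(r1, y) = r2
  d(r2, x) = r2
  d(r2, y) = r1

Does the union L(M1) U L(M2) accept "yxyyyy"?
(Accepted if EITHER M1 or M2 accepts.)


M1: final=q1 accepted=True
M2: final=r1 accepted=True

Yes, union accepts


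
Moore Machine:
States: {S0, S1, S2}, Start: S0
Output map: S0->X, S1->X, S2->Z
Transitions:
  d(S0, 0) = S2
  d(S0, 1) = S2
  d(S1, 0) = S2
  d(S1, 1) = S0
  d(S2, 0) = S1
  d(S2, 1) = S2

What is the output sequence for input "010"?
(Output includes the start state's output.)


Start: S0 (output X)
  --0--> S2 (output Z)
  --1--> S2 (output Z)
  --0--> S1 (output X)

"XZZX"


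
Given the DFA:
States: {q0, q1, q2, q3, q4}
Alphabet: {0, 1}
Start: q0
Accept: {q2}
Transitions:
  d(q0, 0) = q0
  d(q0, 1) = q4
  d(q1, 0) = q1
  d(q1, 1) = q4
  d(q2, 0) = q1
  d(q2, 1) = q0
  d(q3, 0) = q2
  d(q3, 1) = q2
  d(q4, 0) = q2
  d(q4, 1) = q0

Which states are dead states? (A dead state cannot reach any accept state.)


Forward reachability from each state:
  q0 -> reaches accept state q2 (live)
  q1 -> reaches accept state q2 (live)
  q2 -> reaches accept state q2 (live)
  q3 -> reaches accept state q2 (live)
  q4 -> reaches accept state q2 (live)

None (all states can reach an accept state)


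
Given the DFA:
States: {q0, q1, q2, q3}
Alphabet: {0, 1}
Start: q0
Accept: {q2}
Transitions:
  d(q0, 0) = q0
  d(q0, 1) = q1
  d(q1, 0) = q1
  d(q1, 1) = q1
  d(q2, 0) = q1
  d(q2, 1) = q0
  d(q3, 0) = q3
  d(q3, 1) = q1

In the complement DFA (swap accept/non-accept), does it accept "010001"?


Trace: q0 -> q0 -> q1 -> q1 -> q1 -> q1 -> q1
Final: q1
Original accept: {q2}
Complement: q1 is not in original accept

Yes, complement accepts (original rejects)


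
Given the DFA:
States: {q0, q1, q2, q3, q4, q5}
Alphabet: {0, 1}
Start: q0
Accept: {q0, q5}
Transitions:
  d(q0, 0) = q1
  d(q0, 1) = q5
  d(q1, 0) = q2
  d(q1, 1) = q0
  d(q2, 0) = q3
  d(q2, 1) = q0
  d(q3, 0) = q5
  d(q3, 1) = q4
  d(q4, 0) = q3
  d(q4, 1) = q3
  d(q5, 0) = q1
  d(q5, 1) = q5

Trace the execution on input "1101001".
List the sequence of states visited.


Input: 1101001
d(q0, 1) = q5
d(q5, 1) = q5
d(q5, 0) = q1
d(q1, 1) = q0
d(q0, 0) = q1
d(q1, 0) = q2
d(q2, 1) = q0


q0 -> q5 -> q5 -> q1 -> q0 -> q1 -> q2 -> q0


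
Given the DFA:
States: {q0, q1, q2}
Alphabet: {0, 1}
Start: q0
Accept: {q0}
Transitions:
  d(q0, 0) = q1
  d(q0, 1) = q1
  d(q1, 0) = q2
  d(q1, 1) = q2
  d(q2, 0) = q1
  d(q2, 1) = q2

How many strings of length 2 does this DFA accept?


Enumerating all length-2 strings:
  "00" -> q2 [reject]
  "01" -> q2 [reject]
  "10" -> q2 [reject]
  "11" -> q2 [reject]

0 out of 4


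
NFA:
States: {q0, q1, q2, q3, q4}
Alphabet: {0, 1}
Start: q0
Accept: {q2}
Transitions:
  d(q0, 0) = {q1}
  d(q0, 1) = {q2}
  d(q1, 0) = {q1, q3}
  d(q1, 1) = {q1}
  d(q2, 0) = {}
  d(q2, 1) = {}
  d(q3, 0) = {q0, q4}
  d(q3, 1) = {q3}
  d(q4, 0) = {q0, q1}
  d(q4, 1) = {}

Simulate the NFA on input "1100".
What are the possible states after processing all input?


Start: {q0}
  --1--> {q2}
  --1--> {}
  --0--> {}
  --0--> {}

{} (empty set, no valid transitions)


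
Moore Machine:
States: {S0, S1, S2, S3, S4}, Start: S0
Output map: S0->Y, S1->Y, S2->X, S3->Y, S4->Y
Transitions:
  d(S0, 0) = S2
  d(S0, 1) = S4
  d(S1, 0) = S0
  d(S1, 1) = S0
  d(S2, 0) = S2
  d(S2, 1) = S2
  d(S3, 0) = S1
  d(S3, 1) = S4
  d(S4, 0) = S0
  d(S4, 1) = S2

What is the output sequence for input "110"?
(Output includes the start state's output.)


Start: S0 (output Y)
  --1--> S4 (output Y)
  --1--> S2 (output X)
  --0--> S2 (output X)

"YYXX"


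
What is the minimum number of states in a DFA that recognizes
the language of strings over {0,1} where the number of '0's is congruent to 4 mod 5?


States track (count of '0') mod 5.
Need 5 states: one per remainder 0..4; accept = remainder 4.

5


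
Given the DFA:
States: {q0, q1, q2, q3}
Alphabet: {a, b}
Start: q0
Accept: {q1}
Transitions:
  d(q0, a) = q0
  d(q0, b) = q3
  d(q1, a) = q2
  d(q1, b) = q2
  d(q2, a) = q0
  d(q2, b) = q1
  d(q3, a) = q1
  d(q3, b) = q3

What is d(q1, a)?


Looking up transition d(q1, a)

q2


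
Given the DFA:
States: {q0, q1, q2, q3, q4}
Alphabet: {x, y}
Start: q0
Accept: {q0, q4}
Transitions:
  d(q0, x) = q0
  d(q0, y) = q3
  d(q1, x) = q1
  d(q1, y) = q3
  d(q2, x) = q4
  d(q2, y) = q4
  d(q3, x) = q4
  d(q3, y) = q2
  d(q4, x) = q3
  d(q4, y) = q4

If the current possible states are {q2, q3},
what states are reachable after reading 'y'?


Apply transition on 'y' from each current state:
  d(q2, y) = q4
  d(q3, y) = q2

{q2, q4}


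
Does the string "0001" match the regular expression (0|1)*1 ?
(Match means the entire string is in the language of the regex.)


|string| = 4; first = '0'; last = '1'

Yes, "0001" matches (0|1)*1


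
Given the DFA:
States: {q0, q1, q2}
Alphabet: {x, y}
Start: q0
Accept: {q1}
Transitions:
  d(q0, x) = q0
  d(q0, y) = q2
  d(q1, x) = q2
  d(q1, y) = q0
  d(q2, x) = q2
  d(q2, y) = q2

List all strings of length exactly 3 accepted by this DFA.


All strings of length 3: 8 total
Accepted: 0

None


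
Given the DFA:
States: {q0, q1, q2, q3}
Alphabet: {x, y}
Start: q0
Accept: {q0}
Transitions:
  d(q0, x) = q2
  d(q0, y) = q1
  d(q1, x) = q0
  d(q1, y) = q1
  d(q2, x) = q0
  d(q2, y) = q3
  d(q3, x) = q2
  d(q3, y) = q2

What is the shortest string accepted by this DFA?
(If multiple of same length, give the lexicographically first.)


BFS by string length (lex-first path to each state shown):
  len 0: q0<-""
Found accept state at length 0.

"" (empty string)


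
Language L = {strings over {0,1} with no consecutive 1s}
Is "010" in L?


'11' does not occur

Yes, "010" is in L


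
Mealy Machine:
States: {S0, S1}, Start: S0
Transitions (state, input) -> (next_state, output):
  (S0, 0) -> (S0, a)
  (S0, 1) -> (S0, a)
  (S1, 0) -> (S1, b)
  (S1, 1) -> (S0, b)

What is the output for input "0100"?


Step-by-step:
  (S0, 0) -> (S0, a)
  (S0, 1) -> (S0, a)
  (S0, 0) -> (S0, a)
  (S0, 0) -> (S0, a)

"aaaa"


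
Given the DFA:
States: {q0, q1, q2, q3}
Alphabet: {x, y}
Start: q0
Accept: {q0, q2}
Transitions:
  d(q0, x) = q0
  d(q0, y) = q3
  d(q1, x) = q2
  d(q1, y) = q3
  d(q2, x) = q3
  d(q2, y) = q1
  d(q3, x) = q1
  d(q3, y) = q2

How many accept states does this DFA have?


Accept states listed: {q0, q2}
Counting: q0(1) q2(2)

2


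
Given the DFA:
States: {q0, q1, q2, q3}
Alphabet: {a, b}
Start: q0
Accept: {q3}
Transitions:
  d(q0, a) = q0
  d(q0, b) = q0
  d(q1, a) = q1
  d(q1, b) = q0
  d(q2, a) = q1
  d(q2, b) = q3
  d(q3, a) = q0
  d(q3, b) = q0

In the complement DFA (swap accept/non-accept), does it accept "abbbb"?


Trace: q0 -> q0 -> q0 -> q0 -> q0 -> q0
Final: q0
Original accept: {q3}
Complement: q0 is not in original accept

Yes, complement accepts (original rejects)


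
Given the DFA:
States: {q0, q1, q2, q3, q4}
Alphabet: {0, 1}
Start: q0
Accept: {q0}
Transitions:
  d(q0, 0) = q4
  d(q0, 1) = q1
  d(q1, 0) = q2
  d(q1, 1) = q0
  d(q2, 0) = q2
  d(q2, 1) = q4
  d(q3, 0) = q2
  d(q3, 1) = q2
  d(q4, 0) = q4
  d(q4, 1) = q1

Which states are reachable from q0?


BFS from q0:
  layer 0: {q0}
  layer 1: {q1, q4}
  layer 2: {q2}

{q0, q1, q2, q4}


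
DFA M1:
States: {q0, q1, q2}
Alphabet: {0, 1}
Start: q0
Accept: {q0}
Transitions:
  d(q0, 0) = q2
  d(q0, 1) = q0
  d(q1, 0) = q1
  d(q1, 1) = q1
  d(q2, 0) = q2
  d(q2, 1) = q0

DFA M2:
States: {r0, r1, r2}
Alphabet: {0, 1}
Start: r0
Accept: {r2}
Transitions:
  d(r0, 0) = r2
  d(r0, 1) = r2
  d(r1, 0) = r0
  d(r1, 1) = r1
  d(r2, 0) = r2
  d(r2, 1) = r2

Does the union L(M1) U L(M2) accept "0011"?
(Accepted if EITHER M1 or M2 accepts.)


M1: final=q0 accepted=True
M2: final=r2 accepted=True

Yes, union accepts


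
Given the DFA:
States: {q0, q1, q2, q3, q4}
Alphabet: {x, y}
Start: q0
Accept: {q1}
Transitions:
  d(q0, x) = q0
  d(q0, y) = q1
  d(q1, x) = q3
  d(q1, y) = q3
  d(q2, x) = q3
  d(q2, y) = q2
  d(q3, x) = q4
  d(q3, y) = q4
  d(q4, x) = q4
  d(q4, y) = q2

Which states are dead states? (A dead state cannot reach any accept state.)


Forward reachability from each state:
  q0 -> reaches accept state q1 (live)
  q1 -> reaches accept state q1 (live)
  q2 -> reaches {q2, q3, q4}, no accept state (dead)
  q3 -> reaches {q2, q3, q4}, no accept state (dead)
  q4 -> reaches {q2, q3, q4}, no accept state (dead)

{q2, q3, q4}


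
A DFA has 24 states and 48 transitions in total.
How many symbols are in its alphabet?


Each state has exactly one transition per symbol.
|alphabet| = transitions / states = 48 / 24 = 2

2


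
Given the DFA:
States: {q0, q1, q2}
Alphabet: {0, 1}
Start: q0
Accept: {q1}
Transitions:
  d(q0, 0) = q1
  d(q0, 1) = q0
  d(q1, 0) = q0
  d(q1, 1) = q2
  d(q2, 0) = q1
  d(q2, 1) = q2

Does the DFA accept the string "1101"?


Trace: q0 -> q0 -> q0 -> q1 -> q2
Final state: q2
Accept states: {q1}

No, rejected (final state q2 is not an accept state)
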